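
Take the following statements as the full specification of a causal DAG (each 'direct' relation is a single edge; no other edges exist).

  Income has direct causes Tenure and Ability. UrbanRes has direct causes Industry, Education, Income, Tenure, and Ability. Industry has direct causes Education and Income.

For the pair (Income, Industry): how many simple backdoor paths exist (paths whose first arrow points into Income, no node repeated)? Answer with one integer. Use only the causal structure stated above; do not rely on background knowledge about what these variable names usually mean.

4

A backdoor path from Income to Industry is any simple undirected path whose first edge points into Income (i.e. leaves Income via a parent).
Parents of Income: {Ability, Tenure}.
Enumerating:
  P1: Income <- Tenure -> UrbanRes <- Education -> Industry
  P2: Income <- Tenure -> UrbanRes <- Industry
  P3: Income <- Ability -> UrbanRes <- Education -> Industry
  P4: Income <- Ability -> UrbanRes <- Industry
That exhausts the simple backdoor paths. Count: 4.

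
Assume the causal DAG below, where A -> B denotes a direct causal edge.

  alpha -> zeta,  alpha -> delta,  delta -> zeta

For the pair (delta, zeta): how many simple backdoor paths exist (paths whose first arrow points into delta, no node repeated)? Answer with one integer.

1

A backdoor path from delta to zeta is any simple undirected path whose first edge points into delta (i.e. leaves delta via a parent).
Parents of delta: {alpha}.
Enumerating:
  P1: delta <- alpha -> zeta
That exhausts the simple backdoor paths. Count: 1.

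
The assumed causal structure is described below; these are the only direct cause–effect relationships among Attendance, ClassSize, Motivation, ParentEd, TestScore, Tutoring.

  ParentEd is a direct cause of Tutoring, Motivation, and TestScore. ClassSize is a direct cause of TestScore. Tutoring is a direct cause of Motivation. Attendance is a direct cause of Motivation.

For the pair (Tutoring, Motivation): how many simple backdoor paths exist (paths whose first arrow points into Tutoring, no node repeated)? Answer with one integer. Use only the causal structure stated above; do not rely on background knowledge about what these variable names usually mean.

A backdoor path from Tutoring to Motivation is any simple undirected path whose first edge points into Tutoring (i.e. leaves Tutoring via a parent).
Parents of Tutoring: {ParentEd}.
Enumerating:
  P1: Tutoring <- ParentEd -> Motivation
That exhausts the simple backdoor paths. Count: 1.

1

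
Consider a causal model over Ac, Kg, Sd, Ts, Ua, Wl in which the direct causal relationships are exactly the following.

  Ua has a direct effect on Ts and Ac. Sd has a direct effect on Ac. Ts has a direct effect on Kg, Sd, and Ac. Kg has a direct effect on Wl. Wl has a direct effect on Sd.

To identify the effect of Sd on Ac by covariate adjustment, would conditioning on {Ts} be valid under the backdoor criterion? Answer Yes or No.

Backdoor paths from Sd to Ac (paths whose first edge points into Sd):
  P1: Sd <- Ts <- Ua -> Ac
  P2: Sd <- Ts -> Ac
  P3: Sd <- Wl <- Kg <- Ts <- Ua -> Ac
  P4: Sd <- Wl <- Kg <- Ts -> Ac
Condition 1 (no descendant of Sd in the set): holds — descendants of Sd are {Ac}; none are in {Ts}.
Condition 2 (every backdoor path blocked by {Ts}):
  P1: blocked at chain node Ts ∈ conditioning set.
  P2: blocked at fork node Ts ∈ conditioning set.
  P3: blocked at chain node Ts ∈ conditioning set.
  P4: blocked at fork node Ts ∈ conditioning set.
{Ts} satisfies the backdoor criterion.

Yes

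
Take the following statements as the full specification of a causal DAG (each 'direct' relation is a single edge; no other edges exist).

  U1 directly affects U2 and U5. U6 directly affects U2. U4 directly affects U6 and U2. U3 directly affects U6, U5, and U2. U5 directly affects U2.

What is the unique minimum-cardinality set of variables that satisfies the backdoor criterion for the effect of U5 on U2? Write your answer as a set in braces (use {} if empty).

{U1, U3}

Variables eligible for adjustment (non-descendants of U5, excluding U5 and U2): {U1, U3, U4, U6}.
Backdoor paths from U5 to U2:
  P1: U5 <- U3 -> U6 <- U4 -> U2
  P2: U5 <- U3 -> U6 -> U2
  P3: U5 <- U3 -> U2
  P4: U5 <- U1 -> U2
The empty set is not sufficient: P2 (U5 <- U3 -> U6 -> U2) has no collider blocking it and no conditioned non-collider, so it is open.
Try {U1, U3}:
  P1: blocked at fork node U3 ∈ conditioning set.
  P2: blocked at fork node U3 ∈ conditioning set.
  P3: blocked at fork node U3 ∈ conditioning set.
  P4: blocked at fork node U1 ∈ conditioning set.
{U1, U3} contains no descendant of U5 and blocks every backdoor path.
Every element of {U1, U3} is needed (dropping U1 leaves P4 open; dropping U3 leaves P2 open), so no proper subset is valid.
Among all size-2 subsets of the eligible variables, only {U1, U3} blocks every backdoor path, so it is the unique smallest valid adjustment set.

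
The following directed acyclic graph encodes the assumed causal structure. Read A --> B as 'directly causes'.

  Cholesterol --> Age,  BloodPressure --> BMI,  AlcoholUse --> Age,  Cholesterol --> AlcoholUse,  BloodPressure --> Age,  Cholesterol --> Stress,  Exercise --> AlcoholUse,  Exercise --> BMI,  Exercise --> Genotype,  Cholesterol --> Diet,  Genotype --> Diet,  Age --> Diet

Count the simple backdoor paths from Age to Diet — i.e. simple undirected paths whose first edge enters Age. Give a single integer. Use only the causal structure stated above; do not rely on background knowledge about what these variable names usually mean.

A backdoor path from Age to Diet is any simple undirected path whose first edge points into Age (i.e. leaves Age via a parent).
Parents of Age: {AlcoholUse, BloodPressure, Cholesterol}.
Enumerating:
  P1: Age <- Cholesterol -> AlcoholUse <- Exercise -> Genotype -> Diet
  P2: Age <- Cholesterol -> Diet
  P3: Age <- AlcoholUse <- Exercise -> Genotype -> Diet
  P4: Age <- AlcoholUse <- Cholesterol -> Diet
  P5: Age <- BloodPressure -> BMI <- Exercise -> AlcoholUse <- Cholesterol -> Diet
  P6: Age <- BloodPressure -> BMI <- Exercise -> Genotype -> Diet
That exhausts the simple backdoor paths. Count: 6.

6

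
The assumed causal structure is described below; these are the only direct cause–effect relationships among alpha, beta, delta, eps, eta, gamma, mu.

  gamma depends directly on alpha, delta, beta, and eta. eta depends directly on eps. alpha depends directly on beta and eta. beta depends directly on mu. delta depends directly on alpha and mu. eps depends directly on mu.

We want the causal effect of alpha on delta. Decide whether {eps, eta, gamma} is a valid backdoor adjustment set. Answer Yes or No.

Backdoor paths from alpha to delta (paths whose first edge points into alpha):
  P1: alpha <- beta <- mu -> eps -> eta -> gamma <- delta
  P2: alpha <- beta <- mu -> delta
  P3: alpha <- beta -> gamma <- eta <- eps <- mu -> delta
  P4: alpha <- beta -> gamma <- delta
  P5: alpha <- eta <- eps <- mu -> beta -> gamma <- delta
  P6: alpha <- eta <- eps <- mu -> delta
  P7: alpha <- eta -> gamma <- beta <- mu -> delta
  P8: alpha <- eta -> gamma <- delta
Condition 1 (no descendant of alpha in the set): FAILS — gamma is a descendant of alpha.
Condition 2 (every backdoor path blocked by {eps, eta, gamma}):
  P1: blocked at chain node eps ∈ conditioning set.
  P2: open — no interior node is in the conditioning set.
  P3: blocked at chain node eta ∈ conditioning set.
  P4: open — collider(s) gamma are conditioned on (or have a conditioned descendant) and no non-collider on the path is in the set.
  P5: blocked at chain node eta ∈ conditioning set.
  P6: blocked at chain node eta ∈ conditioning set.
  P7: blocked at fork node eta ∈ conditioning set.
  P8: blocked at fork node eta ∈ conditioning set.
{eps, eta, gamma} does not satisfy the backdoor criterion.

No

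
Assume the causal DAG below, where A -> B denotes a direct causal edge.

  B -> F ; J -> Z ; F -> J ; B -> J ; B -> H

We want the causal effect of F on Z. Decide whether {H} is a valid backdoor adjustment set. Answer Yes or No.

Backdoor paths from F to Z (paths whose first edge points into F):
  P1: F <- B -> J -> Z
Condition 1 (no descendant of F in the set): holds — descendants of F are {J, Z}; none are in {H}.
Condition 2 (every backdoor path blocked by {H}):
  P1: open — no interior node is in the conditioning set.
{H} does not satisfy the backdoor criterion.

No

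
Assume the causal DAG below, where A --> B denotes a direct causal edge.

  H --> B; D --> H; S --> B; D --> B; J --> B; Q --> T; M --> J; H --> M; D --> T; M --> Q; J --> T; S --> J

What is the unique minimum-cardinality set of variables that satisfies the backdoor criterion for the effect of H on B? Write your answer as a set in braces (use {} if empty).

Variables eligible for adjustment (non-descendants of H, excluding H and B): {D, S}.
Backdoor paths from H to B:
  P1: H <- D -> B
  P2: H <- D -> T <- J <- S -> B
  P3: H <- D -> T <- J -> B
  P4: H <- D -> T <- Q <- M -> J <- S -> B
  P5: H <- D -> T <- Q <- M -> J -> B
The empty set is not sufficient: P1 (H <- D -> B) has no collider blocking it and no conditioned non-collider, so it is open.
Try {D}:
  P1: blocked at fork node D ∈ conditioning set.
  P2: blocked at fork node D ∈ conditioning set.
  P3: blocked at fork node D ∈ conditioning set.
  P4: blocked at fork node D ∈ conditioning set.
  P5: blocked at fork node D ∈ conditioning set.
{D} contains no descendant of H and blocks every backdoor path.
No other singleton works — e.g. {S} leaves P1 open — so {D} is the unique smallest valid adjustment set.

{D}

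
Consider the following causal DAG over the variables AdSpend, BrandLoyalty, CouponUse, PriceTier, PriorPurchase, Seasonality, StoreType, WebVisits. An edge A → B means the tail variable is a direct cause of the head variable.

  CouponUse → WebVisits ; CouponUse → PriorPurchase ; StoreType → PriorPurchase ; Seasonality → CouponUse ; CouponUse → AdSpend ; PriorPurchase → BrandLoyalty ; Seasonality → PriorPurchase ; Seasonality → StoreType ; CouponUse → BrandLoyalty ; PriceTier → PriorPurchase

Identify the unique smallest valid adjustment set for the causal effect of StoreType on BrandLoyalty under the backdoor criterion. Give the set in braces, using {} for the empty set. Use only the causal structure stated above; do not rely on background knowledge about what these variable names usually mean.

{Seasonality}

Variables eligible for adjustment (non-descendants of StoreType, excluding StoreType and BrandLoyalty): {AdSpend, CouponUse, PriceTier, Seasonality, WebVisits}.
Backdoor paths from StoreType to BrandLoyalty:
  P1: StoreType <- Seasonality -> CouponUse -> PriorPurchase -> BrandLoyalty
  P2: StoreType <- Seasonality -> CouponUse -> BrandLoyalty
  P3: StoreType <- Seasonality -> PriorPurchase <- CouponUse -> BrandLoyalty
  P4: StoreType <- Seasonality -> PriorPurchase -> BrandLoyalty
The empty set is not sufficient: P1 (StoreType <- Seasonality -> CouponUse -> PriorPurchase -> BrandLoyalty) has no collider blocking it and no conditioned non-collider, so it is open.
Try {Seasonality}:
  P1: blocked at fork node Seasonality ∈ conditioning set.
  P2: blocked at fork node Seasonality ∈ conditioning set.
  P3: blocked at fork node Seasonality ∈ conditioning set.
  P4: blocked at fork node Seasonality ∈ conditioning set.
{Seasonality} contains no descendant of StoreType and blocks every backdoor path.
No other singleton works — e.g. {PriceTier} leaves P1 open — so {Seasonality} is the unique smallest valid adjustment set.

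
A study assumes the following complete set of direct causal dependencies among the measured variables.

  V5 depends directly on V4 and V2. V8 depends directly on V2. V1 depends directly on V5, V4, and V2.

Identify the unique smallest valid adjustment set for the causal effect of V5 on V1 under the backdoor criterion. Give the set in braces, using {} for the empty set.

Variables eligible for adjustment (non-descendants of V5, excluding V5 and V1): {V2, V4, V8}.
Backdoor paths from V5 to V1:
  P1: V5 <- V2 -> V1
  P2: V5 <- V4 -> V1
The empty set is not sufficient: P1 (V5 <- V2 -> V1) has no collider blocking it and no conditioned non-collider, so it is open.
Try {V2, V4}:
  P1: blocked at fork node V2 ∈ conditioning set.
  P2: blocked at fork node V4 ∈ conditioning set.
{V2, V4} contains no descendant of V5 and blocks every backdoor path.
Every element of {V2, V4} is needed (dropping V2 leaves P1 open; dropping V4 leaves P2 open), so no proper subset is valid.
Among all size-2 subsets of the eligible variables, only {V2, V4} blocks every backdoor path, so it is the unique smallest valid adjustment set.

{V2, V4}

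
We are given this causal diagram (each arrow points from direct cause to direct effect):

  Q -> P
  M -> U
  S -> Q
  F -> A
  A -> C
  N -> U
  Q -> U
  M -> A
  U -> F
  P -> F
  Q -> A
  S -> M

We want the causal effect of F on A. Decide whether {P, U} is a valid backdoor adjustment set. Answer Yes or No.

Backdoor paths from F to A (paths whose first edge points into F):
  P1: F <- P <- Q <- S -> M -> A
  P2: F <- P <- Q -> U <- M -> A
  P3: F <- P <- Q -> A
  P4: F <- U <- Q <- S -> M -> A
  P5: F <- U <- Q -> A
  P6: F <- U <- M <- S -> Q -> A
  P7: F <- U <- M -> A
Condition 1 (no descendant of F in the set): holds — descendants of F are {A, C}; none are in {P, U}.
Condition 2 (every backdoor path blocked by {P, U}):
  P1: blocked at chain node P ∈ conditioning set.
  P2: blocked at chain node P ∈ conditioning set.
  P3: blocked at chain node P ∈ conditioning set.
  P4: blocked at chain node U ∈ conditioning set.
  P5: blocked at chain node U ∈ conditioning set.
  P6: blocked at chain node U ∈ conditioning set.
  P7: blocked at chain node U ∈ conditioning set.
{P, U} satisfies the backdoor criterion.

Yes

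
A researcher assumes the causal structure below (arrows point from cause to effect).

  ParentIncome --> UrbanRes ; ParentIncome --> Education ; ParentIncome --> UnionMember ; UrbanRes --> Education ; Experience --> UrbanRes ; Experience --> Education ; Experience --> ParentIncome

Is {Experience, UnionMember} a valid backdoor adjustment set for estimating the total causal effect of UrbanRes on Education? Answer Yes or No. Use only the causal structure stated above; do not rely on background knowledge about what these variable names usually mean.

Backdoor paths from UrbanRes to Education (paths whose first edge points into UrbanRes):
  P1: UrbanRes <- Experience -> ParentIncome -> Education
  P2: UrbanRes <- Experience -> Education
  P3: UrbanRes <- ParentIncome <- Experience -> Education
  P4: UrbanRes <- ParentIncome -> Education
Condition 1 (no descendant of UrbanRes in the set): holds — descendants of UrbanRes are {Education}; none are in {Experience, UnionMember}.
Condition 2 (every backdoor path blocked by {Experience, UnionMember}):
  P1: blocked at fork node Experience ∈ conditioning set.
  P2: blocked at fork node Experience ∈ conditioning set.
  P3: blocked at fork node Experience ∈ conditioning set.
  P4: open — no interior node is in the conditioning set.
{Experience, UnionMember} does not satisfy the backdoor criterion.

No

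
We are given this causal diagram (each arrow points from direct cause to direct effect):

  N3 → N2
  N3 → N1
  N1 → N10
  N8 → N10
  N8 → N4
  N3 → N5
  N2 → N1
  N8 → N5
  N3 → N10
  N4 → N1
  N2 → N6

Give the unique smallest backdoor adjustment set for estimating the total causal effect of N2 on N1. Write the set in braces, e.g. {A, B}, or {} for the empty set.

Variables eligible for adjustment (non-descendants of N2, excluding N2 and N1): {N3, N4, N5, N8}.
Backdoor paths from N2 to N1:
  P1: N2 <- N3 -> N5 <- N8 -> N4 -> N1
  P2: N2 <- N3 -> N5 <- N8 -> N10 <- N1
  P3: N2 <- N3 -> N1
  P4: N2 <- N3 -> N10 <- N8 -> N4 -> N1
  P5: N2 <- N3 -> N10 <- N1
The empty set is not sufficient: P3 (N2 <- N3 -> N1) has no collider blocking it and no conditioned non-collider, so it is open.
Try {N3}:
  P1: blocked at fork node N3 ∈ conditioning set.
  P2: blocked at fork node N3 ∈ conditioning set.
  P3: blocked at fork node N3 ∈ conditioning set.
  P4: blocked at fork node N3 ∈ conditioning set.
  P5: blocked at fork node N3 ∈ conditioning set.
{N3} contains no descendant of N2 and blocks every backdoor path.
No other singleton works — e.g. {N8} leaves P3 open — so {N3} is the unique smallest valid adjustment set.

{N3}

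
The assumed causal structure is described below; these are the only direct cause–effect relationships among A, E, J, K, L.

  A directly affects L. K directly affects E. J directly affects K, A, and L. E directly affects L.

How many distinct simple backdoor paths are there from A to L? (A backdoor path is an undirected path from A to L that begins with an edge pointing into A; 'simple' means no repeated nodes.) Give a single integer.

A backdoor path from A to L is any simple undirected path whose first edge points into A (i.e. leaves A via a parent).
Parents of A: {J}.
Enumerating:
  P1: A <- J -> K -> E -> L
  P2: A <- J -> L
That exhausts the simple backdoor paths. Count: 2.

2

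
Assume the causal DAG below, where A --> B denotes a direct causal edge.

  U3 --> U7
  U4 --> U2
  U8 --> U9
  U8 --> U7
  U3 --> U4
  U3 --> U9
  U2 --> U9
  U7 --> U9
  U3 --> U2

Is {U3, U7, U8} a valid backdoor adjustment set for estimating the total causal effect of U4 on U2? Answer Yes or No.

Backdoor paths from U4 to U2 (paths whose first edge points into U4):
  P1: U4 <- U3 -> U7 <- U8 -> U9 <- U2
  P2: U4 <- U3 -> U7 -> U9 <- U2
  P3: U4 <- U3 -> U2
  P4: U4 <- U3 -> U9 <- U2
Condition 1 (no descendant of U4 in the set): holds — descendants of U4 are {U2, U9}; none are in {U3, U7, U8}.
Condition 2 (every backdoor path blocked by {U3, U7, U8}):
  P1: blocked at fork node U3 ∈ conditioning set.
  P2: blocked at fork node U3 ∈ conditioning set.
  P3: blocked at fork node U3 ∈ conditioning set.
  P4: blocked at fork node U3 ∈ conditioning set.
{U3, U7, U8} satisfies the backdoor criterion.

Yes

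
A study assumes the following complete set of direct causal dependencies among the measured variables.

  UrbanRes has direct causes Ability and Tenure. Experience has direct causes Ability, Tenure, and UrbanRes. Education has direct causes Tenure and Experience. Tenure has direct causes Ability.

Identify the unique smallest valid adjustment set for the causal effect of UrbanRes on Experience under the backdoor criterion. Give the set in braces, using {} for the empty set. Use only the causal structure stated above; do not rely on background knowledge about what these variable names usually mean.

{Ability, Tenure}

Variables eligible for adjustment (non-descendants of UrbanRes, excluding UrbanRes and Experience): {Ability, Tenure}.
Backdoor paths from UrbanRes to Experience:
  P1: UrbanRes <- Ability -> Tenure -> Experience
  P2: UrbanRes <- Ability -> Tenure -> Education <- Experience
  P3: UrbanRes <- Ability -> Experience
  P4: UrbanRes <- Tenure <- Ability -> Experience
  P5: UrbanRes <- Tenure -> Experience
  P6: UrbanRes <- Tenure -> Education <- Experience
The empty set is not sufficient: P1 (UrbanRes <- Ability -> Tenure -> Experience) has no collider blocking it and no conditioned non-collider, so it is open.
Try {Ability, Tenure}:
  P1: blocked at fork node Ability ∈ conditioning set.
  P2: blocked at fork node Ability ∈ conditioning set.
  P3: blocked at fork node Ability ∈ conditioning set.
  P4: blocked at chain node Tenure ∈ conditioning set.
  P5: blocked at fork node Tenure ∈ conditioning set.
  P6: blocked at fork node Tenure ∈ conditioning set.
{Ability, Tenure} contains no descendant of UrbanRes and blocks every backdoor path.
Every element of {Ability, Tenure} is needed (dropping Ability leaves P3 open; dropping Tenure leaves P5 open), so no proper subset is valid.
Among all size-2 subsets of the eligible variables, only {Ability, Tenure} blocks every backdoor path, so it is the unique smallest valid adjustment set.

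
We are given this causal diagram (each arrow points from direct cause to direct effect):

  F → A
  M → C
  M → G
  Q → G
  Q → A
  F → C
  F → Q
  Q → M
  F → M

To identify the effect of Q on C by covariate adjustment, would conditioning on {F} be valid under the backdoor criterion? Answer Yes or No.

Yes

Backdoor paths from Q to C (paths whose first edge points into Q):
  P1: Q <- F -> M -> C
  P2: Q <- F -> C
Condition 1 (no descendant of Q in the set): holds — descendants of Q are {A, C, G, M}; none are in {F}.
Condition 2 (every backdoor path blocked by {F}):
  P1: blocked at fork node F ∈ conditioning set.
  P2: blocked at fork node F ∈ conditioning set.
{F} satisfies the backdoor criterion.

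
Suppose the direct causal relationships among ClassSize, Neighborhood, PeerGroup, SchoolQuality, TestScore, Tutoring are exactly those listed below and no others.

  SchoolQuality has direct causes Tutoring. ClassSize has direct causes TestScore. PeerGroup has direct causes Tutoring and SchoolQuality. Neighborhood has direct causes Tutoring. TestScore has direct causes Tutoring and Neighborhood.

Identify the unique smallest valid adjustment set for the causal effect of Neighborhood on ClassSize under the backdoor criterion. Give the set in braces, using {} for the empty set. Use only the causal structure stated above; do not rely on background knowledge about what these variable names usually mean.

Variables eligible for adjustment (non-descendants of Neighborhood, excluding Neighborhood and ClassSize): {PeerGroup, SchoolQuality, Tutoring}.
Backdoor paths from Neighborhood to ClassSize:
  P1: Neighborhood <- Tutoring -> TestScore -> ClassSize
The empty set is not sufficient: P1 (Neighborhood <- Tutoring -> TestScore -> ClassSize) has no collider blocking it and no conditioned non-collider, so it is open.
Try {Tutoring}:
  P1: blocked at fork node Tutoring ∈ conditioning set.
{Tutoring} contains no descendant of Neighborhood and blocks every backdoor path.
No other singleton works — e.g. {SchoolQuality} leaves P1 open — so {Tutoring} is the unique smallest valid adjustment set.

{Tutoring}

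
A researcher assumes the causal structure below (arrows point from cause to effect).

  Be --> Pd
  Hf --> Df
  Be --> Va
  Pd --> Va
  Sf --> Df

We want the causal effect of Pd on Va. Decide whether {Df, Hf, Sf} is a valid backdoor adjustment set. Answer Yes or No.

Backdoor paths from Pd to Va (paths whose first edge points into Pd):
  P1: Pd <- Be -> Va
Condition 1 (no descendant of Pd in the set): holds — descendants of Pd are {Va}; none are in {Df, Hf, Sf}.
Condition 2 (every backdoor path blocked by {Df, Hf, Sf}):
  P1: open — no interior node is in the conditioning set.
{Df, Hf, Sf} does not satisfy the backdoor criterion.

No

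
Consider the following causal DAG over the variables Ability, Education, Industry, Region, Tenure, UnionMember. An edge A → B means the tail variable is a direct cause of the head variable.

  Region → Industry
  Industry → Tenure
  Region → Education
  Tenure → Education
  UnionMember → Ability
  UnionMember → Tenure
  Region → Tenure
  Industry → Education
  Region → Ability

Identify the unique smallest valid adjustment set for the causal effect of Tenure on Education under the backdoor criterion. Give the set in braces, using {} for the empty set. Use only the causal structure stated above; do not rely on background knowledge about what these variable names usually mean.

{Industry, Region}

Variables eligible for adjustment (non-descendants of Tenure, excluding Tenure and Education): {Ability, Industry, Region, UnionMember}.
Backdoor paths from Tenure to Education:
  P1: Tenure <- UnionMember -> Ability <- Region -> Industry -> Education
  P2: Tenure <- UnionMember -> Ability <- Region -> Education
  P3: Tenure <- Region -> Industry -> Education
  P4: Tenure <- Region -> Education
  P5: Tenure <- Industry <- Region -> Education
  P6: Tenure <- Industry -> Education
The empty set is not sufficient: P3 (Tenure <- Region -> Industry -> Education) has no collider blocking it and no conditioned non-collider, so it is open.
Try {Industry, Region}:
  P1: blocked at collider Ability (neither it nor any descendant is in the conditioning set).
  P2: blocked at collider Ability (neither it nor any descendant is in the conditioning set).
  P3: blocked at fork node Region ∈ conditioning set.
  P4: blocked at fork node Region ∈ conditioning set.
  P5: blocked at chain node Industry ∈ conditioning set.
  P6: blocked at fork node Industry ∈ conditioning set.
{Industry, Region} contains no descendant of Tenure and blocks every backdoor path.
Every element of {Industry, Region} is needed (dropping Industry leaves P6 open; dropping Region leaves P4 open), so no proper subset is valid.
Among all size-2 subsets of the eligible variables, only {Industry, Region} blocks every backdoor path, so it is the unique smallest valid adjustment set.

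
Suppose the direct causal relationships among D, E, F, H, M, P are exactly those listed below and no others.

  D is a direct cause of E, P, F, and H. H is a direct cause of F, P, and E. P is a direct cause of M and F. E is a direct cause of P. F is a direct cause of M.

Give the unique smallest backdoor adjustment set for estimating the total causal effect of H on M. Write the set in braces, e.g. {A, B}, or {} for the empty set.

{D}

Variables eligible for adjustment (non-descendants of H, excluding H and M): {D}.
Backdoor paths from H to M:
  P1: H <- D -> E -> P -> F -> M
  P2: H <- D -> E -> P -> M
  P3: H <- D -> P -> F -> M
  P4: H <- D -> P -> M
  P5: H <- D -> F <- P -> M
  P6: H <- D -> F -> M
The empty set is not sufficient: P1 (H <- D -> E -> P -> F -> M) has no collider blocking it and no conditioned non-collider, so it is open.
Try {D}:
  P1: blocked at fork node D ∈ conditioning set.
  P2: blocked at fork node D ∈ conditioning set.
  P3: blocked at fork node D ∈ conditioning set.
  P4: blocked at fork node D ∈ conditioning set.
  P5: blocked at fork node D ∈ conditioning set.
  P6: blocked at fork node D ∈ conditioning set.
{D} contains no descendant of H and blocks every backdoor path.
{D} is the unique smallest valid adjustment set.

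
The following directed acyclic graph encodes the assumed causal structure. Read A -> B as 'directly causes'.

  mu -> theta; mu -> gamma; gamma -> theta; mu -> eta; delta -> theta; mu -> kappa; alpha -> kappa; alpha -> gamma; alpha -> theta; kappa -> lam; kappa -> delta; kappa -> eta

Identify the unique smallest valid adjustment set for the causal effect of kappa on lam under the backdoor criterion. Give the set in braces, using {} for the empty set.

Variables eligible for adjustment (non-descendants of kappa, excluding kappa and lam): {alpha, gamma, mu}.
Backdoor paths from kappa to lam:
  (none)
With no backdoor paths the empty set already satisfies the criterion, and it is trivially minimal.

{}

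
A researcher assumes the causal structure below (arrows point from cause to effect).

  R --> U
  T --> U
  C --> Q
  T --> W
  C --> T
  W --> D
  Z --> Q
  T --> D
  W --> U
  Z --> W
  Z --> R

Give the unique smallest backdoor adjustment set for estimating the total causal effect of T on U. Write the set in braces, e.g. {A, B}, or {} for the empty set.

{}

Variables eligible for adjustment (non-descendants of T, excluding T and U): {C, Q, R, Z}.
Backdoor paths from T to U:
  P1: T <- C -> Q <- Z -> R -> U
  P2: T <- C -> Q <- Z -> W -> U
Each backdoor path contains an unconditioned collider, so every path is already blocked with the empty conditioning set:
  P1: blocked at collider Q (neither it nor any descendant is in the conditioning set).
  P2: blocked at collider Q (neither it nor any descendant is in the conditioning set).
The empty set is therefore the unique smallest valid set.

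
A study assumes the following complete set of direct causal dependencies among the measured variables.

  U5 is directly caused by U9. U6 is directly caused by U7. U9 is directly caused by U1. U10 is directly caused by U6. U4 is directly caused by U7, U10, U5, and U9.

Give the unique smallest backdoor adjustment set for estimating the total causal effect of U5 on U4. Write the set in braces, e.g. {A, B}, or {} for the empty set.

{U9}

Variables eligible for adjustment (non-descendants of U5, excluding U5 and U4): {U1, U10, U6, U7, U9}.
Backdoor paths from U5 to U4:
  P1: U5 <- U9 -> U4
The empty set is not sufficient: P1 (U5 <- U9 -> U4) has no collider blocking it and no conditioned non-collider, so it is open.
Try {U9}:
  P1: blocked at fork node U9 ∈ conditioning set.
{U9} contains no descendant of U5 and blocks every backdoor path.
No other singleton works — e.g. {U1} leaves P1 open — so {U9} is the unique smallest valid adjustment set.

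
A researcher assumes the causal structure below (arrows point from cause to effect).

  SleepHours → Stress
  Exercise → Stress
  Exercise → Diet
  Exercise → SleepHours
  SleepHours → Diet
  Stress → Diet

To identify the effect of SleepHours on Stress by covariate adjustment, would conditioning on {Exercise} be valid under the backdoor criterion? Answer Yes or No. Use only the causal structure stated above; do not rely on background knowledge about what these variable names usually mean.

Yes

Backdoor paths from SleepHours to Stress (paths whose first edge points into SleepHours):
  P1: SleepHours <- Exercise -> Stress
  P2: SleepHours <- Exercise -> Diet <- Stress
Condition 1 (no descendant of SleepHours in the set): holds — descendants of SleepHours are {Diet, Stress}; none are in {Exercise}.
Condition 2 (every backdoor path blocked by {Exercise}):
  P1: blocked at fork node Exercise ∈ conditioning set.
  P2: blocked at fork node Exercise ∈ conditioning set.
{Exercise} satisfies the backdoor criterion.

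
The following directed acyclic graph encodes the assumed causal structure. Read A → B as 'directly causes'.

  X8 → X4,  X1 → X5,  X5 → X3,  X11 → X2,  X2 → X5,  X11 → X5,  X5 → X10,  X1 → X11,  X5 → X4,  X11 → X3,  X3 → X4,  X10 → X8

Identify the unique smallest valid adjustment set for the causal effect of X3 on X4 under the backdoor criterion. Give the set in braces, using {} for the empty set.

Variables eligible for adjustment (non-descendants of X3, excluding X3 and X4): {X1, X10, X11, X2, X5, X8}.
Backdoor paths from X3 to X4:
  P1: X3 <- X11 <- X1 -> X5 -> X10 -> X8 -> X4
  P2: X3 <- X11 <- X1 -> X5 -> X4
  P3: X3 <- X11 -> X2 -> X5 -> X10 -> X8 -> X4
  P4: X3 <- X11 -> X2 -> X5 -> X4
  P5: X3 <- X11 -> X5 -> X10 -> X8 -> X4
  P6: X3 <- X11 -> X5 -> X4
  P7: X3 <- X5 -> X10 -> X8 -> X4
  P8: X3 <- X5 -> X4
The empty set is not sufficient: P1 (X3 <- X11 <- X1 -> X5 -> X10 -> X8 -> X4) has no collider blocking it and no conditioned non-collider, so it is open.
Try {X5}:
  P1: blocked at chain node X5 ∈ conditioning set.
  P2: blocked at chain node X5 ∈ conditioning set.
  P3: blocked at chain node X5 ∈ conditioning set.
  P4: blocked at chain node X5 ∈ conditioning set.
  P5: blocked at chain node X5 ∈ conditioning set.
  P6: blocked at chain node X5 ∈ conditioning set.
  P7: blocked at fork node X5 ∈ conditioning set.
  P8: blocked at fork node X5 ∈ conditioning set.
{X5} contains no descendant of X3 and blocks every backdoor path.
No other singleton works — e.g. {X1} leaves P3 open — so {X5} is the unique smallest valid adjustment set.

{X5}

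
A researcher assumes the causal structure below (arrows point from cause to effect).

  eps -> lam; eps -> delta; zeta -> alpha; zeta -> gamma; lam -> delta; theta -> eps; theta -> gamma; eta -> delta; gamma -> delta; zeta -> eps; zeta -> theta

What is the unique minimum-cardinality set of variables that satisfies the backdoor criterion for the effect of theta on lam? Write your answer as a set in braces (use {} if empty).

{zeta}

Variables eligible for adjustment (non-descendants of theta, excluding theta and lam): {alpha, eta, zeta}.
Backdoor paths from theta to lam:
  P1: theta <- zeta -> eps -> lam
  P2: theta <- zeta -> eps -> delta <- lam
  P3: theta <- zeta -> gamma -> delta <- eps -> lam
  P4: theta <- zeta -> gamma -> delta <- lam
The empty set is not sufficient: P1 (theta <- zeta -> eps -> lam) has no collider blocking it and no conditioned non-collider, so it is open.
Try {zeta}:
  P1: blocked at fork node zeta ∈ conditioning set.
  P2: blocked at fork node zeta ∈ conditioning set.
  P3: blocked at fork node zeta ∈ conditioning set.
  P4: blocked at fork node zeta ∈ conditioning set.
{zeta} contains no descendant of theta and blocks every backdoor path.
No other singleton works — e.g. {eta} leaves P1 open — so {zeta} is the unique smallest valid adjustment set.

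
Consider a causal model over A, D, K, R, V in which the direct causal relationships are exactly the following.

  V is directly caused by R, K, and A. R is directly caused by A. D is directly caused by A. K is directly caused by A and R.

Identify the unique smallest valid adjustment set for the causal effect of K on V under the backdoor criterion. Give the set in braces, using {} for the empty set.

Variables eligible for adjustment (non-descendants of K, excluding K and V): {A, D, R}.
Backdoor paths from K to V:
  P1: K <- A -> R -> V
  P2: K <- A -> V
  P3: K <- R <- A -> V
  P4: K <- R -> V
The empty set is not sufficient: P1 (K <- A -> R -> V) has no collider blocking it and no conditioned non-collider, so it is open.
Try {A, R}:
  P1: blocked at fork node A ∈ conditioning set.
  P2: blocked at fork node A ∈ conditioning set.
  P3: blocked at chain node R ∈ conditioning set.
  P4: blocked at fork node R ∈ conditioning set.
{A, R} contains no descendant of K and blocks every backdoor path.
Every element of {A, R} is needed (dropping A leaves P2 open; dropping R leaves P4 open), so no proper subset is valid.
Among all size-2 subsets of the eligible variables, only {A, R} blocks every backdoor path, so it is the unique smallest valid adjustment set.

{A, R}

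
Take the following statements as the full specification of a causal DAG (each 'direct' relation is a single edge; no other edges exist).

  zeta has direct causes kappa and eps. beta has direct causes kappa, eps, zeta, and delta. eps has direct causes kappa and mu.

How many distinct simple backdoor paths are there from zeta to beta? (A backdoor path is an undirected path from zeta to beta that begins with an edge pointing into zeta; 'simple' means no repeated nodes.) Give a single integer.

A backdoor path from zeta to beta is any simple undirected path whose first edge points into zeta (i.e. leaves zeta via a parent).
Parents of zeta: {eps, kappa}.
Enumerating:
  P1: zeta <- kappa -> eps -> beta
  P2: zeta <- kappa -> beta
  P3: zeta <- eps <- kappa -> beta
  P4: zeta <- eps -> beta
That exhausts the simple backdoor paths. Count: 4.

4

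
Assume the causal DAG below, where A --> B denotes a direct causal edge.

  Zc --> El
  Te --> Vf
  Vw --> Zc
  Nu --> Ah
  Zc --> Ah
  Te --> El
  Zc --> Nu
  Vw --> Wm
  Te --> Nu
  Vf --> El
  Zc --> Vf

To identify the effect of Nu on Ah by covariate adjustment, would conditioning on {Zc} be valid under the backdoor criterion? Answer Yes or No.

Yes

Backdoor paths from Nu to Ah (paths whose first edge points into Nu):
  P1: Nu <- Te -> Vf <- Zc -> Ah
  P2: Nu <- Te -> Vf -> El <- Zc -> Ah
  P3: Nu <- Te -> El <- Zc -> Ah
  P4: Nu <- Te -> El <- Vf <- Zc -> Ah
  P5: Nu <- Zc -> Ah
Condition 1 (no descendant of Nu in the set): holds — descendants of Nu are {Ah}; none are in {Zc}.
Condition 2 (every backdoor path blocked by {Zc}):
  P1: blocked at collider Vf (neither it nor any descendant is in the conditioning set).
  P2: blocked at collider El (neither it nor any descendant is in the conditioning set).
  P3: blocked at collider El (neither it nor any descendant is in the conditioning set).
  P4: blocked at collider El (neither it nor any descendant is in the conditioning set).
  P5: blocked at fork node Zc ∈ conditioning set.
{Zc} satisfies the backdoor criterion.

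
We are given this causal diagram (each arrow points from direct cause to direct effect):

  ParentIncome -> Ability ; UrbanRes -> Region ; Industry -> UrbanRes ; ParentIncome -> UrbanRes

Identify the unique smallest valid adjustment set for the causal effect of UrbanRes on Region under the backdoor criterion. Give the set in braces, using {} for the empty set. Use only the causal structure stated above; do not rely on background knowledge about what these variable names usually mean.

{}

Variables eligible for adjustment (non-descendants of UrbanRes, excluding UrbanRes and Region): {Ability, Industry, ParentIncome}.
Backdoor paths from UrbanRes to Region:
  (none)
With no backdoor paths the empty set already satisfies the criterion, and it is trivially minimal.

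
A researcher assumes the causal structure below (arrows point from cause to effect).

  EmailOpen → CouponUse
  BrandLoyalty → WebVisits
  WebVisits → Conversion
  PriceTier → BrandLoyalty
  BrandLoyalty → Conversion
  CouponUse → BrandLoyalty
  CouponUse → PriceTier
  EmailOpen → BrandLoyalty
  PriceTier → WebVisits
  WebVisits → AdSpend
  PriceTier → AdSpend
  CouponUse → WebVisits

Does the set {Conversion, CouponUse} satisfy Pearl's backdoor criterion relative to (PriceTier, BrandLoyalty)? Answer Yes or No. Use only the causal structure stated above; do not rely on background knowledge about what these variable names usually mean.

Backdoor paths from PriceTier to BrandLoyalty (paths whose first edge points into PriceTier):
  P1: PriceTier <- CouponUse <- EmailOpen -> BrandLoyalty
  P2: PriceTier <- CouponUse -> BrandLoyalty
  P3: PriceTier <- CouponUse -> WebVisits <- BrandLoyalty
  P4: PriceTier <- CouponUse -> WebVisits -> Conversion <- BrandLoyalty
Condition 1 (no descendant of PriceTier in the set): FAILS — Conversion is a descendant of PriceTier.
Condition 2 (every backdoor path blocked by {Conversion, CouponUse}):
  P1: blocked at chain node CouponUse ∈ conditioning set.
  P2: blocked at fork node CouponUse ∈ conditioning set.
  P3: blocked at fork node CouponUse ∈ conditioning set.
  P4: blocked at fork node CouponUse ∈ conditioning set.
{Conversion, CouponUse} does not satisfy the backdoor criterion.

No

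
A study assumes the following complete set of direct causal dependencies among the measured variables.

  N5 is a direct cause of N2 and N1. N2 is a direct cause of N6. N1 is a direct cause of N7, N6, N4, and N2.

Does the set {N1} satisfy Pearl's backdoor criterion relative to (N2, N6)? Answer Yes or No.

Backdoor paths from N2 to N6 (paths whose first edge points into N2):
  P1: N2 <- N5 -> N1 -> N6
  P2: N2 <- N1 -> N6
Condition 1 (no descendant of N2 in the set): holds — descendants of N2 are {N6}; none are in {N1}.
Condition 2 (every backdoor path blocked by {N1}):
  P1: blocked at chain node N1 ∈ conditioning set.
  P2: blocked at fork node N1 ∈ conditioning set.
{N1} satisfies the backdoor criterion.

Yes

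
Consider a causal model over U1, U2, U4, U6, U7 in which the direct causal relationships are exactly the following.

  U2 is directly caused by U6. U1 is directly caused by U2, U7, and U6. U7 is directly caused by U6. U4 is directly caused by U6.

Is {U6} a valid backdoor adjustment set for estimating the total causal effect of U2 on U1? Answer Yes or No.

Yes

Backdoor paths from U2 to U1 (paths whose first edge points into U2):
  P1: U2 <- U6 -> U7 -> U1
  P2: U2 <- U6 -> U1
Condition 1 (no descendant of U2 in the set): holds — descendants of U2 are {U1}; none are in {U6}.
Condition 2 (every backdoor path blocked by {U6}):
  P1: blocked at fork node U6 ∈ conditioning set.
  P2: blocked at fork node U6 ∈ conditioning set.
{U6} satisfies the backdoor criterion.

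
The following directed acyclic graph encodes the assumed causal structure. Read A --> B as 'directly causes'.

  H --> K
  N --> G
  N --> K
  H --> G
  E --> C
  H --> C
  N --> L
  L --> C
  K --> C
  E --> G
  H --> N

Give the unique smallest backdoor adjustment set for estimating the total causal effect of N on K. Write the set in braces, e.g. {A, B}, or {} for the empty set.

Variables eligible for adjustment (non-descendants of N, excluding N and K): {E, H}.
Backdoor paths from N to K:
  P1: N <- H -> G <- E -> C <- K
  P2: N <- H -> K
  P3: N <- H -> C <- K
The empty set is not sufficient: P2 (N <- H -> K) has no collider blocking it and no conditioned non-collider, so it is open.
Try {H}:
  P1: blocked at fork node H ∈ conditioning set.
  P2: blocked at fork node H ∈ conditioning set.
  P3: blocked at fork node H ∈ conditioning set.
{H} contains no descendant of N and blocks every backdoor path.
No other singleton works — e.g. {E} leaves P2 open — so {H} is the unique smallest valid adjustment set.

{H}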